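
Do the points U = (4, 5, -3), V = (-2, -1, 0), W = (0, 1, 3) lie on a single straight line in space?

No

UV = (-6, -6, 3), UW = (-4, -4, 6).
Comparing components 2 and 3: (-6)(6) − (3)(-4) = -24 ≠ 0, so UV and UW are not parallel and the points are not collinear.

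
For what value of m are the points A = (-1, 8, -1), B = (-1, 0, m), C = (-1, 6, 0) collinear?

3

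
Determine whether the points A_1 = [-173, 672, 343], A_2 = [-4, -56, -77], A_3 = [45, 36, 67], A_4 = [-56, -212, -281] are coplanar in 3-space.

With A_1 as base: A_1A_2 = (169, -728, -420), A_1A_3 = (218, -636, -276), A_1A_4 = (117, -884, -624).
A_1A_3 × A_1A_4 = (152880, 103740, -118300).
A_1A_2 · (A_1A_3 × A_1A_4) = 0.
The scalar triple product vanishes, so the four points are coplanar.

Yes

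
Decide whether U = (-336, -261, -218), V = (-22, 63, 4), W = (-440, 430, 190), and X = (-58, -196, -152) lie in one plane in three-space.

With U as base: UV = (314, 324, 222), UW = (-104, 691, 408), UX = (278, 65, 66).
UW × UX = (19086, 120288, -198858).
UV · (UW × UX) = 819840.
Since 819840 ≠ 0, the four points are not coplanar.

No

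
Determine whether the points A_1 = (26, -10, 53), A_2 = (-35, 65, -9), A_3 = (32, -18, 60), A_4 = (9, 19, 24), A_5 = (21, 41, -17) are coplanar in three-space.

Yes

The plane through A_1, A_2, A_3 has normal n = A_1A_2 × A_1A_3 = (29, 55, 38) and equation n·P = 2218.
Checking the remaining points: n·A_4 = 2218, n·A_5 = 2218.
All equal 2218, so all 5 points lie in one plane.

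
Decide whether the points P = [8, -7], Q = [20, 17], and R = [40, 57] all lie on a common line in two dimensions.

PQ = (12, 24), PR = (32, 64).
Checking proportionality: PR = 8/3·PQ, so the vectors are parallel and the points are collinear.

Yes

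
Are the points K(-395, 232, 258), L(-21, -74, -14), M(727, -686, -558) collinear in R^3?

KL = (374, -306, -272), KM = (1122, -918, -816).
Each component of KM is 3 times the corresponding component of KL, so KM = 3·KL and the points are collinear.

Yes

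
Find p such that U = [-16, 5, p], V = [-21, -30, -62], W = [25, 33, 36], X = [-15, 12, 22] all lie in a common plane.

8

Coplanarity ⇔ det[UV; UW; UX] = 0.
Expanding, this is linear in p: (-1554)p + (12432) = 0.
So p = 8.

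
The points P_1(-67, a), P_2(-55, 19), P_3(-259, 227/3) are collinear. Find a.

67/3

The three points are collinear iff det[P_1P_2; P_1P_3] = 0.
This determinant is linear in a: (-204)a + (4556) = 0, so a = 67/3.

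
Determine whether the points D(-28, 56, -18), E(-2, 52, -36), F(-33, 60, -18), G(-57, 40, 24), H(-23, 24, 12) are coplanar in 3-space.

The plane through D, E, F has normal n = DE × DF = (72, 90, 84) and equation n·P = 1512.
Checking the remaining points: n·G = 1512, n·H = 1512.
All equal 1512, so all 5 points lie in one plane.

Yes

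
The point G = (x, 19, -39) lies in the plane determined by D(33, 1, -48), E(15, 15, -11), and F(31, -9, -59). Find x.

Coplanarity requires DE · (DF × DG) = 0.
DE = (-18, 14, 37), DF = (-2, -10, -11); the triple product is linear in x with coefficient 216 and constant term -10152.
Setting it to zero: x = 47.

47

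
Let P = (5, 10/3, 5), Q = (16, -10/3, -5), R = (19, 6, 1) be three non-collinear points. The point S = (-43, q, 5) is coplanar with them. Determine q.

-70/3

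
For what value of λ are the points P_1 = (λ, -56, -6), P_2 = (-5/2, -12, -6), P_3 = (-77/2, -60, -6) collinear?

-71/2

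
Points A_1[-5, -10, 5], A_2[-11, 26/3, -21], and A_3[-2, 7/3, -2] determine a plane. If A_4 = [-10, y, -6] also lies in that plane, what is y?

A normal to the plane is n = A_1A_2 × A_1A_3 = (190, -120, -130).
A_4 lies in the plane iff n · A_1A_4 = 0.
This gives (-120)y + (-720) = 0, so y = -6.

-6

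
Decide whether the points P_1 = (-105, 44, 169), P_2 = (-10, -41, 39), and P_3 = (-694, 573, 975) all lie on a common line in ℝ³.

No

P_1P_2 = (95, -85, -130), P_1P_3 = (-589, 529, 806).
P_1P_2 × P_1P_3 = (260, 0, 190).
The cross product is nonzero, so the points do not lie on one line.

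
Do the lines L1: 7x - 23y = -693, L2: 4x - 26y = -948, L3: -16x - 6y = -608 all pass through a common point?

Intersecting L1 and L2: solving the 2×2 system gives (x, y) = (631/15, 644/15).
Substitute into L3: (-16)(631/15) + (-6)(644/15) = -2792/3.
But L3 requires -608 ≠ -2792/3, so the three lines have no common point.

No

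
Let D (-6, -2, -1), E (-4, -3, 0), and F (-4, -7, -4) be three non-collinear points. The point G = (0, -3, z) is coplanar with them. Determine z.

4

A normal to the plane is n = DE × DF = (8, 8, -8).
G lies in the plane iff n · DG = 0.
This gives (-8)z + (32) = 0, so z = 4.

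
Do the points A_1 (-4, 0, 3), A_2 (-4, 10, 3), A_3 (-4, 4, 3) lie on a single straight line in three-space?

A_1A_2 = (0, 10, 0), A_1A_3 = (0, 4, 0).
Each component of A_1A_3 is 2/5 times the corresponding component of A_1A_2, so A_1A_3 = 2/5·A_1A_2 and the points are collinear.

Yes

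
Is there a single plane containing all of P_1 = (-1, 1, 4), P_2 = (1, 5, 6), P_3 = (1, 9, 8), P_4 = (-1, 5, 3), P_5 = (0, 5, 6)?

No

The plane through P_1, P_2, P_3 has normal n = P_1P_2 × P_1P_3 = (0, -4, 8) and equation n·P = 28.
Checking the remaining points: n·P_4 = 4, n·P_5 = 28.
Since n·P_4 = 4 ≠ 28, P_4 is off the plane and the points are not all coplanar.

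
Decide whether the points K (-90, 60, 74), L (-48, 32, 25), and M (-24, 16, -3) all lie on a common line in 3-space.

Yes

KL = (42, -28, -49), KM = (66, -44, -77).
Each component of KM is 11/7 times the corresponding component of KL, so KM = 11/7·KL and the points are collinear.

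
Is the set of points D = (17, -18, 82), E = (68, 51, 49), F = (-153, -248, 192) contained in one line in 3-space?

Yes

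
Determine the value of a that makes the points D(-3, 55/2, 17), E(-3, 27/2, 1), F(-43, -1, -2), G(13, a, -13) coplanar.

Coplanarity ⇔ det[DE; DF; DG] = 0.
Expanding, this is linear in a: (640)a + (-3840) = 0.
So a = 6.

6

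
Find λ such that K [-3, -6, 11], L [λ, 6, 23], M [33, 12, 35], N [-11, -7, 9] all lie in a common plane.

Normal to plane KMN: n = (-12, -120, 108); plane equation n·P = 1944.
Requiring n·L = 1944: (-12)λ + (1764) = 1944.
So λ = -15.

-15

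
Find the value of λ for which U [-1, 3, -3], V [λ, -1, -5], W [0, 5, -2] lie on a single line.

Direction UW = (1, 2, 1). From the y-coordinate of V, the parameter along the line is τ = (-1 − 3)/2 = -2.
Then λ = (-1) + (-2)·(1) = -3.

-3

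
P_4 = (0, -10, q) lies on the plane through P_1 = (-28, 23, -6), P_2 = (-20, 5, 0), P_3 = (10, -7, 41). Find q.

The plane through P_1, P_2, P_3 has equation −666x − 148y + 444z = 12580.
Substituting P_4: (444)q + (1480) = 12580, so q = 25.

25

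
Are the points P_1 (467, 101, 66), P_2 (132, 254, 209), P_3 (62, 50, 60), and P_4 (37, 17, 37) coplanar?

Yes

The four points are coplanar iff the 3×3 determinant with rows P_1P_2, P_1P_3, P_1P_4 is zero.
Rows: (-335, 153, 143), (-405, -51, -6), (-430, -84, -29).
Expanding along the first row: (-335)(975) − (153)(9165) + (143)(12090) = 0.
Zero determinant ⇒ coplanar.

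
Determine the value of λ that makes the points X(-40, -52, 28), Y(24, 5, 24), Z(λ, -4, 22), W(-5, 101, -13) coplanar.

2

Normal to plane XYW: n = (-1725, 2484, 7797); plane equation n·P = 158148.
Requiring n·Z = 158148: (-1725)λ + (161598) = 158148.
So λ = 2.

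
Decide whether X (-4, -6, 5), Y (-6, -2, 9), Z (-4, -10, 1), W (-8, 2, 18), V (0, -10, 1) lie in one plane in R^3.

No

The plane through X, Y, Z has normal n = XY × XZ = (0, -8, 8) and equation n·P = 88.
Checking the remaining points: n·W = 128, n·V = 88.
Since n·W = 128 ≠ 88, W is off the plane and the points are not all coplanar.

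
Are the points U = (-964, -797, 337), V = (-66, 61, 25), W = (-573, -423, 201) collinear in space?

UV = (898, 858, -312), UW = (391, 374, -136).
UV × UW = (0, 136, 374).
The cross product is nonzero, so the points do not lie on one line.

No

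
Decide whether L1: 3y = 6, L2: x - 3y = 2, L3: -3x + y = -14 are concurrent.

Lines aᵢx + bᵢy = cᵢ with pairwise distinct directions are concurrent exactly when det[aᵢ bᵢ cᵢ] = 0.
Here the determinant is -24.
Nonzero, so no common point exists.

No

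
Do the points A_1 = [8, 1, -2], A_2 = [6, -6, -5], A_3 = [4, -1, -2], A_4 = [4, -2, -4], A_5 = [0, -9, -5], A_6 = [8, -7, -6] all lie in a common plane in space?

No

The plane through A_1, A_2, A_3 has normal n = A_1A_2 × A_1A_3 = (-6, 12, -24) and equation n·P = 12.
Checking the remaining points: n·A_4 = 48, n·A_5 = 12, n·A_6 = 12.
Since n·A_4 = 48 ≠ 12, A_4 is off the plane and the points are not all coplanar.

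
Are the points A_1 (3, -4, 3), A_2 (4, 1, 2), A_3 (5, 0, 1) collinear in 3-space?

No

A_1A_2 = (1, 5, -1), A_1A_3 = (2, 4, -2).
A_1A_2 × A_1A_3 = (-6, 0, -6).
The cross product is nonzero, so the points do not lie on one line.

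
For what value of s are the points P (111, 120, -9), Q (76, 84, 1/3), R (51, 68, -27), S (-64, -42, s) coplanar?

-76/3

Normal to plane PQR: n = (3400/3, -1190, -340); plane equation n·X = -13940.
Requiring n·S = -13940: (-340)s + (-67660/3) = -13940.
So s = -76/3.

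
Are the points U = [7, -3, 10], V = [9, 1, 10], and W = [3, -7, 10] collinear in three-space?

No

UV = (2, 4, 0), UW = (-4, -4, 0).
Comparing components 1 and 2: (2)(-4) − (4)(-4) = 8 ≠ 0, so UV and UW are not parallel and the points are not collinear.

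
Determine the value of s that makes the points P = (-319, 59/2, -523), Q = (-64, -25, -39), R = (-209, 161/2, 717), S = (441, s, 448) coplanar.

Normal to plane PQR: n = (-92264, -262960, 19000); plane equation n·X = 11737896.
Requiring n·S = 11737896: (-262960)s + (-32176424) = 11737896.
So s = -167.

-167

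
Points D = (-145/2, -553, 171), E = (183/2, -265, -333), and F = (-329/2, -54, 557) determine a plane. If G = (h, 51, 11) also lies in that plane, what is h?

Coplanarity requires DE · (DF × DG) = 0.
DE = (164, 288, -504), DF = (-92, 499, 386); the triple product is linear in h with coefficient 362664 and constant term -1269324.
Setting it to zero: h = 7/2.

7/2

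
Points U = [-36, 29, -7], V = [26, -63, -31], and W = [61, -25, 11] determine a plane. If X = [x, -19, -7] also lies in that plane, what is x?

20

A normal to the plane is n = UV × UW = (-2952, -3444, 5576).
X lies in the plane iff n · UX = 0.
This gives (-2952)x + (59040) = 0, so x = 20.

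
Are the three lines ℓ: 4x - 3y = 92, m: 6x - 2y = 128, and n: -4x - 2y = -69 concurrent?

No

Intersecting ℓ and m: solving the 2×2 system gives (x, y) = (20, -4).
Substitute into n: (-4)(20) + (-2)(-4) = -72.
But n requires -69 ≠ -72, so the three lines have no common point.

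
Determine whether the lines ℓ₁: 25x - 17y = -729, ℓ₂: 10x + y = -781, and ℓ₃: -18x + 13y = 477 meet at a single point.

No

Intersecting ℓ₁ and ℓ₂: solving the 2×2 system gives (x, y) = (-14006/195, -2447/39).
Substitute into ℓ₃: (-18)(-14006/195) + (13)(-2447/39) = 93053/195.
But ℓ₃ requires 477 ≠ 93053/195, so the three lines have no common point.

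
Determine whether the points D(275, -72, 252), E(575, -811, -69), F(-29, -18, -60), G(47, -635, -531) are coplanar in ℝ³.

The four points are coplanar iff the 3×3 determinant with rows DE, DF, DG is zero.
Rows: (300, -739, -321), (-304, 54, -312), (-228, -563, -783).
Expanding along the first row: (300)(-217938) − (-739)(166896) + (-321)(183464) = -937200.
Nonzero ⇒ not coplanar.

No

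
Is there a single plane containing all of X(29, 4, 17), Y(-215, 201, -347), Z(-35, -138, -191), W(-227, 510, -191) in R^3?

Yes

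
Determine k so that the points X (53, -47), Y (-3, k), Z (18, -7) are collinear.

Collinearity: (Y − X) must be parallel to (Z − X) = (-35, 40).
Cross-multiplying the components: (k − (-47))·(-35) = (-56)·(40).
Solving gives k = 17.

17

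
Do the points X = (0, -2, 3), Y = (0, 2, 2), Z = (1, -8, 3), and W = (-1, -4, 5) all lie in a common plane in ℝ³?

The four points are coplanar iff the 3×3 determinant with rows XY, XZ, XW is zero.
Rows: (0, 4, -1), (1, -6, 0), (-1, -2, 2).
Expanding along the first row: (0)(-12) − (4)(2) + (-1)(-8) = 0.
Zero determinant ⇒ coplanar.

Yes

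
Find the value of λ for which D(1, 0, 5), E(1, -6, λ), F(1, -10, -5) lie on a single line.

-1

Direction DF = (0, -10, -10). From the y-coordinate of E, the parameter along the line is τ = (-6 − 0)/(-10) = 3/5.
Then λ = 5 + 3/5·(-10) = -1.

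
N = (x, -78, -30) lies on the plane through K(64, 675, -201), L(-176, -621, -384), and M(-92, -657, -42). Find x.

A normal to the plane is n = KL × KM = (-449820, 66708, 117504).
N lies in the plane iff n · KN = 0.
This gives (-449820)x + (-1349460) = 0, so x = -3.

-3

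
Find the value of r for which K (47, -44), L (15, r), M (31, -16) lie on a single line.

Collinearity: (L − K) must be parallel to (M − K) = (-16, 28).
Cross-multiplying the components: (r − (-44))·(-16) = (-32)·(28).
Solving gives r = 12.

12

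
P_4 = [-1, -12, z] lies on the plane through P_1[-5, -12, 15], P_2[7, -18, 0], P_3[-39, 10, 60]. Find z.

11

Coplanarity requires P_1P_2 · (P_1P_3 × P_1P_4) = 0.
P_1P_2 = (12, -6, -15), P_1P_3 = (-34, 22, 45); the triple product is linear in z with coefficient 60 and constant term -660.
Setting it to zero: z = 11.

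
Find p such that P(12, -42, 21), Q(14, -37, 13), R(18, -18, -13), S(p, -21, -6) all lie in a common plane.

15

Coplanarity ⇔ det[PQ; PR; PS] = 0.
Expanding, this is linear in p: (22)p + (-330) = 0.
So p = 15.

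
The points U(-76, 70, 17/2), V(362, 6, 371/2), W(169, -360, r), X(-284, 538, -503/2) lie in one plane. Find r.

266

Normal to plane UVX: n = (-66196, 77064, 191672); plane equation n·P = 12054588.
Requiring n·W = 12054588: (191672)r + (-38930164) = 12054588.
So r = 266.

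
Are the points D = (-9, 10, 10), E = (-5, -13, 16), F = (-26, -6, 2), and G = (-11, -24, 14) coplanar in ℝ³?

A normal to the plane through D, E, F is n = DE × DF = (280, -70, -455).
The plane has equation n·P = -7770. For G: n·G = -7770.
Equal, so G lies in the plane and all four are coplanar.

Yes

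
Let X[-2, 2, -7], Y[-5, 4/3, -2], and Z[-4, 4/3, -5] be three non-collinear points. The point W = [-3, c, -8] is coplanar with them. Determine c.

4/3

The plane through X, Y, Z has equation 2x − 4y + (2/3)z = -50/3.
Substituting W: (-4)c + (-34/3) = -50/3, so c = 4/3.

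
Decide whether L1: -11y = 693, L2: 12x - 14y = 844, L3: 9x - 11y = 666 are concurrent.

No

Intersecting L1 and L2: solving the 2×2 system gives (x, y) = (-19/6, -63).
Substitute into L3: (9)(-19/6) + (-11)(-63) = 1329/2.
But L3 requires 666 ≠ 1329/2, so the three lines have no common point.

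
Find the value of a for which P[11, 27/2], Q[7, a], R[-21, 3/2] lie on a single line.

12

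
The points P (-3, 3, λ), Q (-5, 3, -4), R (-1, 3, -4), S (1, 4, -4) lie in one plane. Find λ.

-4

Coplanarity ⇔ det[PQ; PR; PS] = 0.
Expanding, this is linear in λ: (-4)λ + (-16) = 0.
So λ = -4.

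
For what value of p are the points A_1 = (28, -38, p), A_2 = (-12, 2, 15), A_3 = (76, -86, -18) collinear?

Direction A_2A_3 = (88, -88, -33). From the x-coordinate of A_1, the parameter along the line is τ = (28 − (-12))/88 = 5/11.
Then p = 15 + 5/11·(-33) = 0.

0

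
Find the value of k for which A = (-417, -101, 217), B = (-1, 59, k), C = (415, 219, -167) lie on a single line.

25

Collinearity requires AB × AC = 0; each component is linear in k.
The x-component gives (-320)k + (8000) = 0, so k = 25.
The remaining components then also vanish.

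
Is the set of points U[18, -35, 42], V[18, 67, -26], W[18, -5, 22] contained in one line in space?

Yes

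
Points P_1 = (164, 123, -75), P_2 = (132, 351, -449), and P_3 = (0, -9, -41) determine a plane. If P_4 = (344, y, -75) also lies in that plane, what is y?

243

The plane through P_1, P_2, P_3 has equation −41616x + 62424y + 41616z = -2268072.
Substituting P_4: (62424)y + (-17437104) = -2268072, so y = 243.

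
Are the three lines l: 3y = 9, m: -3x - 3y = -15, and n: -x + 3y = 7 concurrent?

Lines aᵢx + bᵢy = cᵢ with pairwise distinct directions are concurrent exactly when det[aᵢ bᵢ cᵢ] = 0.
Here the determinant is 0.
It vanishes, so the lines are concurrent at (2, 3).

Yes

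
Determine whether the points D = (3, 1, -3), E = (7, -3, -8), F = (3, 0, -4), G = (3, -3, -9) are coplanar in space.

A normal to the plane through D, E, F is n = DE × DF = (-1, 4, -4).
The plane has equation n·P = 13. For G: n·G = 21.
21 ≠ 13, so G is off the plane.

No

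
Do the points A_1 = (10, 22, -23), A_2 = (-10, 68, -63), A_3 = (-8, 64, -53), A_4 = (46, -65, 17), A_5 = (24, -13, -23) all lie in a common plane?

No

The plane through A_1, A_2, A_3 has normal n = A_1A_2 × A_1A_3 = (300, 120, -12) and equation n·P = 5916.
Checking the remaining points: n·A_4 = 5796, n·A_5 = 5916.
Since n·A_4 = 5796 ≠ 5916, A_4 is off the plane and the points are not all coplanar.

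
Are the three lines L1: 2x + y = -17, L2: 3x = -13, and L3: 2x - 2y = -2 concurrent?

Lines aᵢx + bᵢy = cᵢ with pairwise distinct directions are concurrent exactly when det[aᵢ bᵢ cᵢ] = 0.
Here the determinant is 30.
Nonzero, so no common point exists.

No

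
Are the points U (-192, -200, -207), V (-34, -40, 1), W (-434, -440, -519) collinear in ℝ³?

No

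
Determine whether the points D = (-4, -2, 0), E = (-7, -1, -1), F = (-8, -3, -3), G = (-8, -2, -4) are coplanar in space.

No

A normal to the plane through D, E, F is n = DE × DF = (-4, -5, 7).
The plane has equation n·P = 26. For G: n·G = 14.
14 ≠ 26, so G is off the plane.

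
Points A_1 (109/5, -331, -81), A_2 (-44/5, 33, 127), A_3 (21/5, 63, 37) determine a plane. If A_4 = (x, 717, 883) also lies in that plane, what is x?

-596/5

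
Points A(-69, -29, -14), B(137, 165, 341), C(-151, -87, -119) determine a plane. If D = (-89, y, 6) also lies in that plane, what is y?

A normal to the plane is n = AB × AC = (220, -7480, 3960).
D lies in the plane iff n · AD = 0.
This gives (-7480)y + (-142120) = 0, so y = -19.

-19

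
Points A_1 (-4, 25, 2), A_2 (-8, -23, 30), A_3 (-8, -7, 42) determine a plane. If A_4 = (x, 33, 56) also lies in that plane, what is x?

-7

Coplanarity requires A_1A_2 · (A_1A_3 × A_1A_4) = 0.
A_1A_2 = (-4, -48, 28), A_1A_3 = (-4, -32, 40); the triple product is linear in x with coefficient -1024 and constant term -7168.
Setting it to zero: x = -7.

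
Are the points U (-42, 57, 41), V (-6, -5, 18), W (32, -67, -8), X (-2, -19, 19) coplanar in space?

Yes

A normal to the plane through U, V, W is n = UV × UW = (186, 62, 124).
The plane has equation n·P = 806. For X: n·X = 806.
Equal, so X lies in the plane and all four are coplanar.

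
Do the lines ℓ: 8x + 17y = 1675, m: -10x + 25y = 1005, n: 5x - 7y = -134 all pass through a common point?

Lines aᵢx + bᵢy = cᵢ with pairwise distinct directions are concurrent exactly when det[aᵢ bᵢ cᵢ] = 0.
Here the determinant is 0.
It vanishes, so the lines are concurrent at (67, 67).

Yes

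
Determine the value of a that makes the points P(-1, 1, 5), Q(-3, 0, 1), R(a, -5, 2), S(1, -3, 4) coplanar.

Coplanarity ⇔ det[PQ; PR; PS] = 0.
Expanding, this is linear in a: (15)a + (-15) = 0.
So a = 1.

1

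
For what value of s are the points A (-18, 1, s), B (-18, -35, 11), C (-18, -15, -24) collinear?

-52

Collinearity requires AB × AC = 0; each component is linear in s.
The x-component gives (20)s + (1040) = 0, so s = -52.
The remaining components then also vanish.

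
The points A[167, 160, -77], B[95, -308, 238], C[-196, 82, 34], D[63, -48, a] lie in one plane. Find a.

Coplanarity ⇔ det[AB; AC; AD] = 0.
Expanding, this is linear in a: (-164268)a + (12320100) = 0.
So a = 75.

75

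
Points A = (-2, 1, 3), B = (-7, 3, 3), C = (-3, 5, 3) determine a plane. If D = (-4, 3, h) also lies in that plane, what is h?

A normal to the plane is n = AB × AC = (0, 0, -18).
D lies in the plane iff n · AD = 0.
This gives (-18)h + (54) = 0, so h = 3.

3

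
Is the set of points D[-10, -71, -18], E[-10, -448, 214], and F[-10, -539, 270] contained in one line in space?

Yes

DE = (0, -377, 232), DF = (0, -468, 288).
Each component of DF is 36/29 times the corresponding component of DE, so DF = 36/29·DE and the points are collinear.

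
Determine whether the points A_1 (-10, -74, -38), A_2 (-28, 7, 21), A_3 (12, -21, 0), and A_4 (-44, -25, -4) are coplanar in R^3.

The four points are coplanar iff the 3×3 determinant with rows A_1A_2, A_1A_3, A_1A_4 is zero.
Rows: (-18, 81, 59), (22, 53, 38), (-34, 49, 34).
Expanding along the first row: (-18)(-60) − (81)(2040) + (59)(2880) = 5760.
Nonzero ⇒ not coplanar.

No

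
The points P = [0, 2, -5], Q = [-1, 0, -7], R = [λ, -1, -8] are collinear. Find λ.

Direction PQ = (-1, -2, -2). From the y-coordinate of R, the parameter along the line is τ = (-1 − 2)/(-2) = 3/2.
Then λ = 0 + 3/2·(-1) = -3/2.

-3/2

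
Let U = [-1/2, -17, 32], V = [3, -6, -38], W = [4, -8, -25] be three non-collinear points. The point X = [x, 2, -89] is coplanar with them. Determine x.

Coplanarity requires UV · (UW × UX) = 0.
UV = (7/2, 11, -70), UW = (9/2, 9, -57); the triple product is linear in x with coefficient 3 and constant term -15.
Setting it to zero: x = 5.

5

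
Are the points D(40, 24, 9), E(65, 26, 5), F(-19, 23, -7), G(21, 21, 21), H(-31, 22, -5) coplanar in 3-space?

No

The plane through D, E, F has normal n = DE × DF = (-36, 636, 93) and equation n·P = 14661.
Checking the remaining points: n·G = 14553, n·H = 14643.
Since n·G = 14553 ≠ 14661, G is off the plane and the points are not all coplanar.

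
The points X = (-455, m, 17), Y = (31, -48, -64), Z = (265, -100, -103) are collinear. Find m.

60

Direction YZ = (234, -52, -39). From the x-coordinate of X, the parameter along the line is τ = (-455 − 31)/234 = -27/13.
Then m = (-48) + (-27/13)·(-52) = 60.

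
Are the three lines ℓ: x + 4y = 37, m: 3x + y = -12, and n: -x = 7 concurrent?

No

Lines aᵢx + bᵢy = cᵢ with pairwise distinct directions are concurrent exactly when det[aᵢ bᵢ cᵢ] = 0.
Here the determinant is 8.
Nonzero, so no common point exists.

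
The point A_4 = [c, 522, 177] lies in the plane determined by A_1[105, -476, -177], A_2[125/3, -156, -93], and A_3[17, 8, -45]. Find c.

The plane through A_1, A_2, A_3 has equation 1584x + 968y − (7480/3)z = 146872.
Substituting A_4: (1584)c + (63976) = 146872, so c = 157/3.

157/3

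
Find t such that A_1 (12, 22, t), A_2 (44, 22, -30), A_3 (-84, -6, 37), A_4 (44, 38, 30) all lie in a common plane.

Coplanarity ⇔ det[A_1A_2; A_1A_3; A_1A_4] = 0.
Expanding, this is linear in t: (2048)t + (-26624) = 0.
So t = 13.

13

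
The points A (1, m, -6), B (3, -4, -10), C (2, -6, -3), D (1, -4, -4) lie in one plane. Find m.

-3

Coplanarity ⇔ det[AB; AC; AD] = 0.
Expanding, this is linear in m: (8)m + (24) = 0.
So m = -3.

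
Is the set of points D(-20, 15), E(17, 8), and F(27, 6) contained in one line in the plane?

No

DE = (37, -7), DF = (47, -9).
If collinear, DF would be a scalar multiple of DE. But (37)·(-9) ≠ (-7)·(47) (difference -4), so they are not parallel; the points are not collinear.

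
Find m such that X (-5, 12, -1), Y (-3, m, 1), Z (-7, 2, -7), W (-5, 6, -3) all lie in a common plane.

The points are coplanar iff XY · (XZ × XW) = 0.
Expanding, this is linear in m: (-4)m + (40) = 0.
So m = 10.

10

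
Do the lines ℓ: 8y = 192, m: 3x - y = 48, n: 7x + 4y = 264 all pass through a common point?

Yes

Intersecting ℓ and m: solving the 2×2 system gives (x, y) = (24, 24).
Substitute into n: (7)(24) + (4)(24) = 264.
This equals 264, so (24, 24) lies on all three lines and they are concurrent.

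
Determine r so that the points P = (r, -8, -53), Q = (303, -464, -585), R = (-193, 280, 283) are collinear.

-1

Direction QR = (-496, 744, 868). From the y-coordinate of P, the parameter along the line is τ = (-8 − (-464))/744 = 19/31.
Then r = 303 + 19/31·(-496) = -1.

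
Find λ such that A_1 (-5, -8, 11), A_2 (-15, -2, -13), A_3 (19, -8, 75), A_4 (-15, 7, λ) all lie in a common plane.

Normal to plane A_1A_2A_3: n = (384, 64, -144); plane equation n·P = -4016.
Requiring n·A_4 = -4016: (-144)λ + (-5312) = -4016.
So λ = -9.

-9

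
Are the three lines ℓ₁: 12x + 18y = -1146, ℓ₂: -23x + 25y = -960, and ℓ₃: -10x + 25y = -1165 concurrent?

No

Intersecting ℓ₁ and ℓ₂: solving the 2×2 system gives (x, y) = (-1895/119, -6313/119).
Substitute into ℓ₃: (-10)(-1895/119) + (25)(-6313/119) = -138875/119.
But ℓ₃ requires -1165 ≠ -138875/119, so the three lines have no common point.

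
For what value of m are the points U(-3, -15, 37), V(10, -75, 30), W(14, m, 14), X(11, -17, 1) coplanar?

The points are coplanar iff UV · (UW × UX) = 0.
Expanding, this is linear in m: (-370)m + (-23310) = 0.
So m = -63.

-63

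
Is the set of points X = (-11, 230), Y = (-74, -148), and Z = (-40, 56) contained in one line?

XY = (-63, -378), XZ = (-29, -174).
Twice the signed area of △XYZ is (-63)(-174) − (-378)(-29) = 0.
The triangle is degenerate (zero area), so the points are collinear.

Yes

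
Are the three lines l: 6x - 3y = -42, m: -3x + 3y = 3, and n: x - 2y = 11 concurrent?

Intersecting l and m: solving the 2×2 system gives (x, y) = (-13, -12).
Substitute into n: (1)(-13) + (-2)(-12) = 11.
This equals 11, so (-13, -12) lies on all three lines and they are concurrent.

Yes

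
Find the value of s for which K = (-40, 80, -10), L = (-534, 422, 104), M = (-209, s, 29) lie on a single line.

197

Direction KL = (-494, 342, 114). From the x-coordinate of M, the parameter along the line is τ = (-209 − (-40))/(-494) = 13/38.
Then s = 80 + 13/38·(342) = 197.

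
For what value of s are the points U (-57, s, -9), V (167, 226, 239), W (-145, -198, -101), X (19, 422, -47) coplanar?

-66

Coplanarity ⇔ det[UV; UW; UX] = 0.
Expanding, this is linear in s: (38912)s + (2568192) = 0.
So s = -66.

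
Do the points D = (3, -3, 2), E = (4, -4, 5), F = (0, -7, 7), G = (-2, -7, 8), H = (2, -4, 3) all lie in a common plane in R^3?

No

The plane through D, E, F has normal n = DE × DF = (7, -14, -7) and equation n·P = 49.
Checking the remaining points: n·G = 28, n·H = 49.
Since n·G = 28 ≠ 49, G is off the plane and the points are not all coplanar.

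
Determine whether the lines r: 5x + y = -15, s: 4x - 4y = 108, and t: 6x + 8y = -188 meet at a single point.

Lines aᵢx + bᵢy = cᵢ with pairwise distinct directions are concurrent exactly when det[aᵢ bᵢ cᵢ] = 0.
Here the determinant is 0.
It vanishes, so the lines are concurrent at (2, -25).

Yes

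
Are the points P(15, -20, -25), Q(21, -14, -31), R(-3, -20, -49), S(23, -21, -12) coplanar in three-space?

Yes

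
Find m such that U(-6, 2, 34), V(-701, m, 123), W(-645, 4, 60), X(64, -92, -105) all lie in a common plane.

Normal to plane UWX: n = (2166, -87001, 59926); plane equation n·P = 1850486.
Requiring n·V = 1850486: (-87001)m + (5852532) = 1850486.
So m = 46.

46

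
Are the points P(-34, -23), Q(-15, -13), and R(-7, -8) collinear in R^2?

PQ = (19, 10), PR = (27, 15).
det[PQ; PR] = (19)(15) − (10)(27) = 15.
The determinant is nonzero, so they are not collinear.

No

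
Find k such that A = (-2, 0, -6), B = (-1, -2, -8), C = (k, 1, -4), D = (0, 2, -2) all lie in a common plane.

-1

The points are coplanar iff AB · (AC × AD) = 0.
Expanding, this is linear in k: (4)k + (4) = 0.
So k = -1.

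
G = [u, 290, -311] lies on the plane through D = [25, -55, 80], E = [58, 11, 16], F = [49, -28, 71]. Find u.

163

The plane through D, E, F has equation 1134x − 1239y − 693z = 41055.
Substituting G: (1134)u + (-143787) = 41055, so u = 163.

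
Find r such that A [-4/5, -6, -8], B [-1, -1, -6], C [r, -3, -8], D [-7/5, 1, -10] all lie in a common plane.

-1

Normal to plane ABD: n = (-24, -8/5, 8/5); plane equation n·P = 16.
Requiring n·C = 16: (-24)r + (-8) = 16.
So r = -1.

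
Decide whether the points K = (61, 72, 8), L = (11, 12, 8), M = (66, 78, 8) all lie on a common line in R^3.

Yes

KL = (-50, -60, 0), KM = (5, 6, 0).
KL × KM = (0, 0, 0).
The cross product vanishes, so the three points are collinear.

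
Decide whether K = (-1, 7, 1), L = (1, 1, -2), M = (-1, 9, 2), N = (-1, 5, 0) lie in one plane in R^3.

A normal to the plane through K, L, M is n = KL × KM = (0, -2, 4).
The plane has equation n·P = -10. For N: n·N = -10.
Equal, so N lies in the plane and all four are coplanar.

Yes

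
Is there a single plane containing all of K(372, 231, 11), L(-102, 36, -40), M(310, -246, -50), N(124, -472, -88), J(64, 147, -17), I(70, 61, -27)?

Yes

The plane through K, L, M has normal n = KL × KM = (-12432, -25752, 214008) and equation n·P = -8219328.
Checking the remaining points: n·N = -8219328, n·J = -8219328, n·I = -8219328.
All equal -8219328, so all 6 points lie in one plane.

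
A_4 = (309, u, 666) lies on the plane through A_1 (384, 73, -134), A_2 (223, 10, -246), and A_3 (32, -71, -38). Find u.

28

Coplanarity requires A_1A_2 · (A_1A_3 × A_1A_4) = 0.
A_1A_2 = (-161, -63, -112), A_1A_3 = (-352, -144, 96); the triple product is linear in u with coefficient 54880 and constant term -1536640.
Setting it to zero: u = 28.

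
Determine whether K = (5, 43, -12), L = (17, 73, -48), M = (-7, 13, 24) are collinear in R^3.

Yes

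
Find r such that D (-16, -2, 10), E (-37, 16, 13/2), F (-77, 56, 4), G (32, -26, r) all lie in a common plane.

61/2

The points are coplanar iff DE · (DF × DG) = 0.
Expanding, this is linear in r: (-120)r + (3660) = 0.
So r = 61/2.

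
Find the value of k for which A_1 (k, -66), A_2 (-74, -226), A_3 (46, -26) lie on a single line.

The three points are collinear iff det[A_1A_2; A_1A_3] = 0.
This determinant is linear in k: (-200)k + (4400) = 0, so k = 22.

22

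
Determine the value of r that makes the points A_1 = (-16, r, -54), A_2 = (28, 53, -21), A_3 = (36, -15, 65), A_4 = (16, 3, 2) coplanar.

The points are coplanar iff A_1A_2 · (A_1A_3 × A_1A_4) = 0.
Expanding, this is linear in r: (1216)r + (15808) = 0.
So r = -13.

-13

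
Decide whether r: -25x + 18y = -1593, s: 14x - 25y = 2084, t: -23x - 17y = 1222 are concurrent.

No

The three lines meet at one point iff the augmented coefficient matrix [aᵢ bᵢ cᵢ] has rank < 3, i.e. its determinant vanishes.
Here the determinant is 2439.
Nonzero, so no common point exists.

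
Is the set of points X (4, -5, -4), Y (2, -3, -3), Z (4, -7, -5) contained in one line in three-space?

No

XY = (-2, 2, 1), XZ = (0, -2, -1).
Comparing components 3 and 1: (1)(0) − (-2)(-1) = -2 ≠ 0, so XY and XZ are not parallel and the points are not collinear.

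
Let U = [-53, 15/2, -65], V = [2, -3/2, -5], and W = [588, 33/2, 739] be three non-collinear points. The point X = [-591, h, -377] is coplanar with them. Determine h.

789/2

The plane through U, V, W has equation −7776x − 5760y + 6264z = -38232.
Substituting X: (-5760)h + (2234088) = -38232, so h = 789/2.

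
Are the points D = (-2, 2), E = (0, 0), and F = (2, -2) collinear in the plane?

DE = (2, -2), DF = (4, -4).
Checking proportionality: DF = 2·DE, so the vectors are parallel and the points are collinear.

Yes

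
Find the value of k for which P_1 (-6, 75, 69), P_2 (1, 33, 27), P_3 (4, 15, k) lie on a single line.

9

Collinearity requires P_1P_2 × P_1P_3 = 0; each component is linear in k.
The x-component gives (-42)k + (378) = 0, so k = 9.
The remaining components then also vanish.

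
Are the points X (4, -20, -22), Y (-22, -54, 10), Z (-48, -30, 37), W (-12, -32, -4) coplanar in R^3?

No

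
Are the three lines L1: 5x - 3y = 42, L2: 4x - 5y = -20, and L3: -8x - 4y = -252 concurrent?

Lines aᵢx + bᵢy = cᵢ with pairwise distinct directions are concurrent exactly when det[aᵢ bᵢ cᵢ] = 0.
Here the determinant is 44.
Nonzero, so no common point exists.

No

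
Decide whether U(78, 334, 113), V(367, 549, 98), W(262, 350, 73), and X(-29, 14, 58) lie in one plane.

The four points are coplanar iff the 3×3 determinant with rows UV, UW, UX is zero.
Rows: (289, 215, -15), (184, 16, -40), (-107, -320, -55).
Expanding along the first row: (289)(-13680) − (215)(-14400) + (-15)(-57168) = 0.
Zero determinant ⇒ coplanar.

Yes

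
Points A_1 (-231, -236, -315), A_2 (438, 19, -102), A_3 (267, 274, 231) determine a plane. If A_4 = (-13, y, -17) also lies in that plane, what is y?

36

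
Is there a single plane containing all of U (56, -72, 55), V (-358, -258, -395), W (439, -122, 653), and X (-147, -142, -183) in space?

The four points are coplanar iff the 3×3 determinant with rows UV, UW, UX is zero.
Rows: (-414, -186, -450), (383, -50, 598), (-203, -70, -238).
Expanding along the first row: (-414)(53760) − (-186)(30240) + (-450)(-36960) = 0.
Zero determinant ⇒ coplanar.

Yes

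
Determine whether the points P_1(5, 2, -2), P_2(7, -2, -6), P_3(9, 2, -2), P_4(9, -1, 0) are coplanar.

No

A normal to the plane through P_1, P_2, P_3 is n = P_1P_2 × P_1P_3 = (0, -16, 16).
The plane has equation n·P = -64. For P_4: n·P_4 = 16.
16 ≠ -64, so P_4 is off the plane.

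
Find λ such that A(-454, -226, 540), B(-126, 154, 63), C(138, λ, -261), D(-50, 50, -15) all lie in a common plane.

106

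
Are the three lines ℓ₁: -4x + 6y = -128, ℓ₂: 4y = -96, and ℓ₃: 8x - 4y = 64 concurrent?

Intersecting ℓ₁ and ℓ₂: solving the 2×2 system gives (x, y) = (-4, -24).
Substitute into ℓ₃: (8)(-4) + (-4)(-24) = 64.
This equals 64, so (-4, -24) lies on all three lines and they are concurrent.

Yes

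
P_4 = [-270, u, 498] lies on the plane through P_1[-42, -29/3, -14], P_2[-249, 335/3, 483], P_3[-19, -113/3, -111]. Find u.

335/3

A normal to the plane is n = P_1P_2 × P_1P_3 = (6440/3, -8648, 9016/3).
P_4 lies in the plane iff n · P_1P_4 = 0.
This gives (-8648)u + (2897080/3) = 0, so u = 335/3.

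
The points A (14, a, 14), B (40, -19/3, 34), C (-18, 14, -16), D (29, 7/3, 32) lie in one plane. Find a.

Coplanarity ⇔ det[AB; AC; AD] = 0.
Expanding, this is linear in a: (-434)a + (5642/3) = 0.
So a = 13/3.

13/3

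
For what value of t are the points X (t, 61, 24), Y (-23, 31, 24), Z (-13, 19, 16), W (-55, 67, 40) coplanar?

The points are coplanar iff XY · (XZ × XW) = 0.
Expanding, this is linear in t: (-96)t + (-5088) = 0.
So t = -53.

-53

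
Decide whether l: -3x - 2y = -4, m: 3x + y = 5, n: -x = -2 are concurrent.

Yes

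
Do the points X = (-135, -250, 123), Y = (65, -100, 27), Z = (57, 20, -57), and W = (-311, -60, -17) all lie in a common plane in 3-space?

Yes

With X as base: XY = (200, 150, -96), XZ = (192, 270, -180), XW = (-176, 190, -140).
XZ × XW = (-3600, 58560, 84000).
XY · (XZ × XW) = 0.
The scalar triple product vanishes, so the four points are coplanar.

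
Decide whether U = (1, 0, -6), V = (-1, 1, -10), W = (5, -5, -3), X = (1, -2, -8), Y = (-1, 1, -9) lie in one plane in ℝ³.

No

The plane through U, V, W has normal n = UV × UW = (-17, -10, 6) and equation n·P = -53.
Checking the remaining points: n·X = -45, n·Y = -47.
Since n·X = -45 ≠ -53, X is off the plane and the points are not all coplanar.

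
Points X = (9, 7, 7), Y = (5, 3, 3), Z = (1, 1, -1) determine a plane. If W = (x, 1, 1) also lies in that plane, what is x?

3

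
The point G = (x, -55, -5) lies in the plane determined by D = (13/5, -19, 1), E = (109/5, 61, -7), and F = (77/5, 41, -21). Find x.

A normal to the plane is n = DE × DF = (-1280, 320, 128).
G lies in the plane iff n · DG = 0.
This gives (-1280)x + (-8960) = 0, so x = -7.

-7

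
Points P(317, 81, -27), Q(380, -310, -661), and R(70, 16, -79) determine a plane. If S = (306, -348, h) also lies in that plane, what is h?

The plane through P, Q, R has equation −20878x + 159874y − 100672z = 9049612.
Substituting S: (-100672)h + (-62024820) = 9049612, so h = -706.

-706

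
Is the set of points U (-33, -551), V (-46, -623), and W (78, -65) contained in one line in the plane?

No

UV = (-13, -72), UW = (111, 486).
det[UV; UW] = (-13)(486) − (-72)(111) = 1674.
The determinant is nonzero, so they are not collinear.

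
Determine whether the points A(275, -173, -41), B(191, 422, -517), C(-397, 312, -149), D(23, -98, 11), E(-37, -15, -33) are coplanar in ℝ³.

The plane through A, B, C has normal n = AB × AC = (166600, 310800, 359100) and equation n·P = -22676500.
Checking the remaining points: n·D = -22676500, n·E = -22676500.
All equal -22676500, so all 5 points lie in one plane.

Yes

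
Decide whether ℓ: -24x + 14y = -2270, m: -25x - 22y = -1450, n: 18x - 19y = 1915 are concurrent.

Yes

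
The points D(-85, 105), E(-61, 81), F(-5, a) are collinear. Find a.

25

The three points are collinear iff det[DE; DF] = 0.
This determinant is linear in a: (24)a + (-600) = 0, so a = 25.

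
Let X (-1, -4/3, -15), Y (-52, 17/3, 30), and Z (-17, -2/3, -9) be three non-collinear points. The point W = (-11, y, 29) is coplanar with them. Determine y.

20/3

Coplanarity requires XY · (XZ × XW) = 0.
XY = (-51, 7, 45), XZ = (-16, 2/3, 6); the triple product is linear in y with coefficient -414 and constant term 2760.
Setting it to zero: y = 20/3.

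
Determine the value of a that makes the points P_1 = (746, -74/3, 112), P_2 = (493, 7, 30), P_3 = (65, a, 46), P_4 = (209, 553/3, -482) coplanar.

The points are coplanar iff P_1P_2 · (P_1P_3 × P_1P_4) = 0.
Expanding, this is linear in a: (106248)a + (-885400) = 0.
So a = 25/3.

25/3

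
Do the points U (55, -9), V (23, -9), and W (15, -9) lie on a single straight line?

UV = (-32, 0), UW = (-40, 0).
Checking proportionality: UW = 5/4·UV, so the vectors are parallel and the points are collinear.

Yes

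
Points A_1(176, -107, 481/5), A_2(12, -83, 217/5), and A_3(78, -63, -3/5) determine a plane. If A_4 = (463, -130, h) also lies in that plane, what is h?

The plane through A_1, A_2, A_3 has equation −(53504/5)y − 4864z = 3385344/5.
Substituting A_4: (-4864)h + (1391104) = 3385344/5, so h = 734/5.

734/5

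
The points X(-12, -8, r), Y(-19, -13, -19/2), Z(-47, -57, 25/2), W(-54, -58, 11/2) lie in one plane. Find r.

-15/2

The points are coplanar iff XY · (XZ × XW) = 0.
Expanding, this is linear in r: (280)r + (2100) = 0.
So r = -15/2.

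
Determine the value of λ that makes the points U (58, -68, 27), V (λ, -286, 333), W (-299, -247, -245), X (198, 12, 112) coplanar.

-36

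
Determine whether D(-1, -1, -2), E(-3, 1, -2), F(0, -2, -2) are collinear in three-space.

Yes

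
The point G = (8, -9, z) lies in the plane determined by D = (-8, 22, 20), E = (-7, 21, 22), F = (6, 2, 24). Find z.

-8

Coplanarity requires DE · (DF × DG) = 0.
DE = (1, -1, 2), DF = (14, -20, 4); the triple product is linear in z with coefficient -6 and constant term -48.
Setting it to zero: z = -8.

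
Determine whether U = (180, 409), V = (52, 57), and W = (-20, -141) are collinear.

Yes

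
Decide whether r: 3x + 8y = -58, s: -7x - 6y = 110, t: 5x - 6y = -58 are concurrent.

Yes

Intersecting r and s: solving the 2×2 system gives (x, y) = (-14, -2).
Substitute into t: (5)(-14) + (-6)(-2) = -58.
This equals -58, so (-14, -2) lies on all three lines and they are concurrent.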